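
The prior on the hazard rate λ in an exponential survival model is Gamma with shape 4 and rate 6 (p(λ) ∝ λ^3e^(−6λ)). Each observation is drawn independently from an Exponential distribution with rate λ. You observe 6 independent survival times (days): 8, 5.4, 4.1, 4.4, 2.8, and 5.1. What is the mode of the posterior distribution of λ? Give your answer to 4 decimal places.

The Exponential(rate=λ) likelihood is ∝ λ^n e^(−λΣtᵢ). Here n = 6 and Σtᵢ = 8 + 5.4 + 4.1 + 4.4 + 2.8 + 5.1 = 29.8.
Posterior ∝ λ^3e^(−6λ) · λ^6e^(−29.8λ) = λ^9e^(−35.8λ), i.e. Gamma(10, 35.8).
Mode = (a−1)/b = 9/35.8 ≈ 0.2514.

λ̂_MAP = 0.2514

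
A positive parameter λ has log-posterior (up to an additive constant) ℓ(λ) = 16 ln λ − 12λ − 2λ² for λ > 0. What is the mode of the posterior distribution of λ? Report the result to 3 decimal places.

ℓ'(λ) = 16/λ − 12 − 4λ. Setting this to zero and multiplying by λ: 4λ² + 12λ − 16 = 0.
λ = (−12 + √(12² + 4·4·16)) / (2·4) = (−12 + √400) / 8 = (−12 + 20)/8 = 1.
ℓ''(λ) = −16/λ² − 4 < 0, confirming a maximum.

λ̂_MAP = 1.000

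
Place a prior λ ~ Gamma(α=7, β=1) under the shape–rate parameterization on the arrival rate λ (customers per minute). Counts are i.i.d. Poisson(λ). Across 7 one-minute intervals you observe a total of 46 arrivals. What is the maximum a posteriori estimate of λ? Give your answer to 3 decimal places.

λ̂_MAP = 6.500

Σxᵢ = 46, n = 7.
Posterior ∝ λ^6e^(−1λ) · λ^46e^(−7λ) = λ^52e^(−8λ), i.e. Gamma(shape=53, rate=8).
The mode of a Gamma(a, b) with a ≥ 1 (shape–rate) is (a−1)/b = 52/8 ≈ 6.500.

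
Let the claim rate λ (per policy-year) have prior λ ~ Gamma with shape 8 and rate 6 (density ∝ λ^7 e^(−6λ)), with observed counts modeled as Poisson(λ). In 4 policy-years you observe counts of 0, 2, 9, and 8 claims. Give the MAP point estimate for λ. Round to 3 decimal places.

λ̂_MAP = 2.600

Σxᵢ = 0+2+9+8 = 19, with n = 4.
Posterior ∝ λ^7e^(−6λ) · λ^19e^(−4λ) = λ^26e^(−10λ), i.e. Gamma(shape=27, rate=10).
The mode of a Gamma(a, b) with a ≥ 1 (shape–rate) is (a−1)/b = 26/10 ≈ 2.600.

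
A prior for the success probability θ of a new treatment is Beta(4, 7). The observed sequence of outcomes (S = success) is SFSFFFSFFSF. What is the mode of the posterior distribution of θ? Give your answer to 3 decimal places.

θ̂_MAP = 0.350

Prior: Beta(4, 7).
Data: 4 successes in 11 trials (from the sequence). The binomial likelihood contributes θ^4(1−θ)^7, so the posterior is Beta(4+4, 7+7) = Beta(8, 14).
For Beta(a, b) with a, b > 1 the mode is (a−1)/(a+b−2) = 7/20 ≈ 0.350.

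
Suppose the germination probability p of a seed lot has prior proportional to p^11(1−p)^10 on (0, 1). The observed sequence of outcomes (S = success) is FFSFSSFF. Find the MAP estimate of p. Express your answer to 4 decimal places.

p̂_MAP = 0.4828

The prior density ∝ p^11(1−p)^10 is the kernel of Beta(12, 11).
Data: 3 successes in 8 trials (from the sequence). The binomial likelihood contributes p^3(1−p)^5, so the posterior is Beta(12+3, 11+5) = Beta(15, 16).
For Beta(a, b) with a, b > 1 the mode is (a−1)/(a+b−2) = 14/29 ≈ 0.4828.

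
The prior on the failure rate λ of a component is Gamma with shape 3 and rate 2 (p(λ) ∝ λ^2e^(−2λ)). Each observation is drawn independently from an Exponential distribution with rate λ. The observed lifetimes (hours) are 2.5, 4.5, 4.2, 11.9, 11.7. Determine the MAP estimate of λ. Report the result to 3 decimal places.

The Exponential(rate=λ) likelihood is ∝ λ^n e^(−λΣtᵢ). Here n = 5 and Σtᵢ = 2.5 + 4.5 + 4.2 + 11.9 + 11.7 = 34.8.
Posterior ∝ λ^2e^(−2λ) · λ^5e^(−34.8λ) = λ^7e^(−36.8λ), i.e. Gamma(8, 36.8).
Mode = (a−1)/b = 7/36.8 ≈ 0.190.

λ̂_MAP = 0.190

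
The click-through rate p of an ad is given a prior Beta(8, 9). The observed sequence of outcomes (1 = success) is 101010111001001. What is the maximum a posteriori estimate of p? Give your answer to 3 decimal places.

Prior: Beta(8, 9).
Data: 8 successes in 15 trials (from the sequence). The binomial likelihood contributes p^8(1−p)^7, so the posterior is Beta(8+8, 9+7) = Beta(16, 16).
For Beta(a, b) with a, b > 1 the mode is (a−1)/(a+b−2) = 15/30 ≈ 0.500.

p̂_MAP = 0.500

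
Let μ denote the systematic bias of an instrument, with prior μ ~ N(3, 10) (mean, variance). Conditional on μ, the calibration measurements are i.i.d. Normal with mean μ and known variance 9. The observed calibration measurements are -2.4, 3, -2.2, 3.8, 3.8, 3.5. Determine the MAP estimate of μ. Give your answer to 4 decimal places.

n = 6; x̄ = ((-2.4) + 3 + (-2.2) + 3.8 + 3.8 + 3.5)/6 = 9.5/6 = 19/12 ≈ 1.5833.
For a Normal prior and Normal likelihood with known variance, the posterior is Normal; its mode equals its mean, the precision-weighted average.
Prior precision 1/σ₀² = 1/10 = 0.1; data precision n/σ² = 6/9 = 2/3.
μ̂ = (0.1·3 + (2/3)·(19/12)) / (0.1 + 2/3) = (61/45)/(23/30) = 122/69 ≈ 1.7681.

μ̂_MAP = 1.7681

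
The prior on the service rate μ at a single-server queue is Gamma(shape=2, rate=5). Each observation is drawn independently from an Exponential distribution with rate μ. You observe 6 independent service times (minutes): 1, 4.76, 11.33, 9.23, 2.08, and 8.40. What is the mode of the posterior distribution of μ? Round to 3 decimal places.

μ̂_MAP = 0.167

The Exponential(rate=μ) likelihood is ∝ μ^n e^(−μΣtᵢ). Here n = 6 and Σtᵢ = 1 + 4.76 + 11.33 + 9.23 + 2.08 + 8.40 = 36.80.
Posterior ∝ μe^(−5μ) · μ^6e^(−36.80μ) = μ^7e^(−41.80μ), i.e. Gamma(8, 41.80).
Mode = (a−1)/b = 7/41.80 ≈ 0.167.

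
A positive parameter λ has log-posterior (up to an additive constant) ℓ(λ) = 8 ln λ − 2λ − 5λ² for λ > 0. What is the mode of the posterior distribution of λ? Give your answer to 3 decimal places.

ℓ'(λ) = 8/λ − 2 − 10λ. Setting this to zero and multiplying by λ: 10λ² + 2λ − 8 = 0.
λ = (−2 + √(2² + 4·10·8)) / (2·10) = (−2 + √324) / 20 = (−2 + 18)/20 = 4/5.
ℓ''(λ) = −8/λ² − 10 < 0, confirming a maximum.

λ̂_MAP = 0.800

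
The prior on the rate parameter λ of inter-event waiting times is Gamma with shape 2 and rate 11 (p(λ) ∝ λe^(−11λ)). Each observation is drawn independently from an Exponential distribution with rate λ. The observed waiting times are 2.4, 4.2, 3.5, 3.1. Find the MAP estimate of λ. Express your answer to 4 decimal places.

λ̂_MAP = 0.2066

The Exponential(rate=λ) likelihood is ∝ λ^n e^(−λΣtᵢ). Here n = 4 and Σtᵢ = 2.4 + 4.2 + 3.5 + 3.1 = 13.2.
Posterior ∝ λe^(−11λ) · λ^4e^(−13.2λ) = λ^5e^(−24.2λ), i.e. Gamma(6, 24.2).
Mode = (a−1)/b = 5/24.2 ≈ 0.2066.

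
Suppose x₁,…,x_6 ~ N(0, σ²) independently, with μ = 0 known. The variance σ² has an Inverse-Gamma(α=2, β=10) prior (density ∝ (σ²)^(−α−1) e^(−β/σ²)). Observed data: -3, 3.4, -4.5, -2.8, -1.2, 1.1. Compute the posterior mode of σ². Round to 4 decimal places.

σ̂²_MAP = 5.9417

Sum of squared deviations about the known mean: SS = (-3−0)² + (3.4−0)² + (-4.5−0)² + (-2.8−0)² + (-1.2−0)² + (1.1−0)² = 51.3.
The Normal likelihood contributes (σ²)^(−n/2) exp(−SS/(2σ²)), so the posterior is Inverse-Gamma(α + n/2, β + SS/2) = Inverse-Gamma(5, 35.65).
The mode of Inverse-Gamma(a, b) is b/(a+1) = 35.65/6 ≈ 5.9417.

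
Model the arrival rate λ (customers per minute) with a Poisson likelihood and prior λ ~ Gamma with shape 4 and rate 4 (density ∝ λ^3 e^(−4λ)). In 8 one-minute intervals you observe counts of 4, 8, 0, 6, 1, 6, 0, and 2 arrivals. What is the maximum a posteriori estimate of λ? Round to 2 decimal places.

λ̂_MAP = 2.50

Σxᵢ = 4+8+0+6+1+6+0+2 = 27, with n = 8.
Posterior ∝ λ^3e^(−4λ) · λ^27e^(−8λ) = λ^30e^(−12λ), i.e. Gamma(shape=31, rate=12).
The mode of a Gamma(a, b) with a ≥ 1 (shape–rate) is (a−1)/b = 30/12 ≈ 2.50.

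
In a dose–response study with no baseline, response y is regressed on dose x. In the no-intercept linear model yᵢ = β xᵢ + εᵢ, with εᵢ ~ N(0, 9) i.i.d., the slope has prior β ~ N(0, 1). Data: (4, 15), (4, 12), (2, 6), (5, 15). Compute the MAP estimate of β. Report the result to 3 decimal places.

log p(β | y) = −Σ(yᵢ − βxᵢ)²/(2·9) − β²/(2·1) + const.
Setting the derivative to zero: Σxᵢ(yᵢ − βxᵢ)/9 − β/1 = 0, so β = Σxᵢyᵢ / (Σxᵢ² + σ²/τ²).
Σxᵢyᵢ = 4·15 + 4·12 + 2·6 + 5·15 = 195; Σxᵢ² = 61; σ²/τ² = 9.
β̂_MAP = 195 / (61 + 9) = 195/70 ≈ 2.786.

β̂_MAP = 2.786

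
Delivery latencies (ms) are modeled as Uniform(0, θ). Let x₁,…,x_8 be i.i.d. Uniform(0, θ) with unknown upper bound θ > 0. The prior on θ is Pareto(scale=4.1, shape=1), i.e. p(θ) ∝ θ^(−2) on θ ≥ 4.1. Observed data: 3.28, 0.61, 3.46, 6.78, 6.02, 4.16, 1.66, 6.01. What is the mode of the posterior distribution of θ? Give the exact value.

θ̂_MAP = 6.78

The Uniform(0, θ) likelihood is θ^(−n) for θ ≥ max(xᵢ), zero otherwise. Here max(xᵢ) = 6.78.
Posterior ∝ θ^(−2) · θ^(−8) = θ^(−10) on θ ≥ max(4.1, 6.78) = 6.78.
This density is strictly decreasing in θ, so the posterior mode lies at the lower boundary of the support.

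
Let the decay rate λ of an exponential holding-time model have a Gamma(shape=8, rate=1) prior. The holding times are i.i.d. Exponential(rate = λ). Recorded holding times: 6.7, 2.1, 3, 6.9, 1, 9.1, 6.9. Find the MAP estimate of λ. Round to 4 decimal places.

λ̂_MAP = 0.3815

The Exponential(rate=λ) likelihood is ∝ λ^n e^(−λΣtᵢ). Here n = 7 and Σtᵢ = 6.7 + 2.1 + 3 + 6.9 + 1 + 9.1 + 6.9 = 35.7.
Posterior ∝ λ^7e^(−1λ) · λ^7e^(−35.7λ) = λ^14e^(−36.7λ), i.e. Gamma(15, 36.7).
Mode = (a−1)/b = 14/36.7 ≈ 0.3815.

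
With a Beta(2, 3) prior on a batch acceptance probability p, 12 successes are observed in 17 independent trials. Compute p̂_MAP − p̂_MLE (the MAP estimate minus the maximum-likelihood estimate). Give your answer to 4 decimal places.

MAP − MLE = -0.0559

Posterior is Beta(14, 8); MAP = (14−1)/(22−2) = 13/20 ≈ 0.65000.
MLE ignores the prior: p̂_MLE = k/n = 12/17 ≈ 0.70588.
Difference = 13/20 − 12/17 = -19/340 ≈ -0.0559.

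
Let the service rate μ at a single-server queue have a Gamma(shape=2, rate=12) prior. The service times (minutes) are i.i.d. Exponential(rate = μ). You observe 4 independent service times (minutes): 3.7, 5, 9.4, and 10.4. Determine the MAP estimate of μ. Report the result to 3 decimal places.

The Exponential(rate=μ) likelihood is ∝ μ^n e^(−μΣtᵢ). Here n = 4 and Σtᵢ = 3.7 + 5 + 9.4 + 10.4 = 28.5.
Posterior ∝ μe^(−12μ) · μ^4e^(−28.5μ) = μ^5e^(−40.5μ), i.e. Gamma(6, 40.5).
Mode = (a−1)/b = 5/40.5 ≈ 0.123.

μ̂_MAP = 0.123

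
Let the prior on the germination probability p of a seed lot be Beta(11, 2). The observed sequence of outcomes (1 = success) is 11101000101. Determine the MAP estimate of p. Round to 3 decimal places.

Prior: Beta(11, 2).
Data: 6 successes in 11 trials (from the sequence). The binomial likelihood contributes p^6(1−p)^5, so the posterior is Beta(11+6, 2+5) = Beta(17, 7).
For Beta(a, b) with a, b > 1 the mode is (a−1)/(a+b−2) = 16/22 ≈ 0.727.

p̂_MAP = 0.727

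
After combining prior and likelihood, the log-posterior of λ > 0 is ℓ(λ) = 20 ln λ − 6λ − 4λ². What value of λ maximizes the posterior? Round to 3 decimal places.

ℓ'(λ) = 20/λ − 6 − 8λ. Setting this to zero and multiplying by λ: 8λ² + 6λ − 20 = 0.
λ = (−6 + √(6² + 4·8·20)) / (2·8) = (−6 + √676) / 16 = (−6 + 26)/16 = 5/4.
ℓ''(λ) = −20/λ² − 8 < 0, confirming a maximum.

λ̂_MAP = 1.250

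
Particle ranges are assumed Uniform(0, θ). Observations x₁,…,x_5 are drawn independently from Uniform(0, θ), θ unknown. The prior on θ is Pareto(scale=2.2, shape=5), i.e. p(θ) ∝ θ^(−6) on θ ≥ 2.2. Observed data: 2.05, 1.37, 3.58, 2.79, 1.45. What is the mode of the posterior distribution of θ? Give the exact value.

The Uniform(0, θ) likelihood is θ^(−n) for θ ≥ max(xᵢ), zero otherwise. Here max(xᵢ) = 3.58.
Posterior ∝ θ^(−6) · θ^(−5) = θ^(−11) on θ ≥ max(2.2, 3.58) = 3.58.
This density is strictly decreasing in θ, so the posterior mode lies at the lower boundary of the support.

θ̂_MAP = 3.58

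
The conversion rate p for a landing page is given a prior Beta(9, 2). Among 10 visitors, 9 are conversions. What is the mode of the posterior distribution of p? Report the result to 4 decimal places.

Prior: Beta(9, 2).
Data: 9 successes in 10 trials. The binomial likelihood contributes p^9(1−p)^1, so the posterior is Beta(9+9, 2+1) = Beta(18, 3).
For Beta(a, b) with a, b > 1 the mode is (a−1)/(a+b−2) = 17/19 ≈ 0.8947.

p̂_MAP = 0.8947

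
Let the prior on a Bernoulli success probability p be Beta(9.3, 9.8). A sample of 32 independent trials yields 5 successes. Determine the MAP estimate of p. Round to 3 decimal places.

Prior: Beta(9.3, 9.8).
Data: 5 successes in 32 trials. The binomial likelihood contributes p^5(1−p)^27, so the posterior is Beta(9.3+5, 9.8+27) = Beta(14.3, 36.8).
For Beta(a, b) with a, b > 1 the mode is (a−1)/(a+b−2) = 13.3/49.1 ≈ 0.271.

p̂_MAP = 0.271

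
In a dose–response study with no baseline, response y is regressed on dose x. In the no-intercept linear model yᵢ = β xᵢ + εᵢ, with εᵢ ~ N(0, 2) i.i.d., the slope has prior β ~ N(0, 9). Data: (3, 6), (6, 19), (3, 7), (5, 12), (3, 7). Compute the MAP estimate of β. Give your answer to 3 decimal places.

β̂_MAP = 2.652

log p(β | y) = −Σ(yᵢ − βxᵢ)²/(2·2) − β²/(2·9) + const.
Setting the derivative to zero: Σxᵢ(yᵢ − βxᵢ)/2 − β/9 = 0, so β = Σxᵢyᵢ / (Σxᵢ² + σ²/τ²).
Σxᵢyᵢ = 3·6 + 6·19 + 3·7 + 5·12 + 3·7 = 234; Σxᵢ² = 88; σ²/τ² = 2/9.
β̂_MAP = 234 / (88 + 2/9) = 234/(794/9) = 1053/397 ≈ 2.652.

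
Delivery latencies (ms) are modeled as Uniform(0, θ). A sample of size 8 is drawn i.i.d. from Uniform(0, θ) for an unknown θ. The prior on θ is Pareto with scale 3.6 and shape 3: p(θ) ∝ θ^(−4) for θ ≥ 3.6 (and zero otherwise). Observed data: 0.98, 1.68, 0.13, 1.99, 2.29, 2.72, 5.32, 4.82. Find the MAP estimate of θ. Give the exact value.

θ̂_MAP = 5.32

The Uniform(0, θ) likelihood is θ^(−n) for θ ≥ max(xᵢ), zero otherwise. Here max(xᵢ) = 5.32.
Posterior ∝ θ^(−4) · θ^(−8) = θ^(−12) on θ ≥ max(3.6, 5.32) = 5.32.
This density is strictly decreasing in θ, so the posterior mode lies at the lower boundary of the support.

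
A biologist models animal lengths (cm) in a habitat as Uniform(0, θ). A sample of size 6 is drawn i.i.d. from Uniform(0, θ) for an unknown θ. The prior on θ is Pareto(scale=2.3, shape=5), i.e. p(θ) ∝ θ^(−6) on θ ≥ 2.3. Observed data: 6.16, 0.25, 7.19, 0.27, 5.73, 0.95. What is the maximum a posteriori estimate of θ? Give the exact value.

The Uniform(0, θ) likelihood is θ^(−n) for θ ≥ max(xᵢ), zero otherwise. Here max(xᵢ) = 7.19.
Posterior ∝ θ^(−6) · θ^(−6) = θ^(−12) on θ ≥ max(2.3, 7.19) = 7.19.
This density is strictly decreasing in θ, so the posterior mode lies at the lower boundary of the support.

θ̂_MAP = 7.19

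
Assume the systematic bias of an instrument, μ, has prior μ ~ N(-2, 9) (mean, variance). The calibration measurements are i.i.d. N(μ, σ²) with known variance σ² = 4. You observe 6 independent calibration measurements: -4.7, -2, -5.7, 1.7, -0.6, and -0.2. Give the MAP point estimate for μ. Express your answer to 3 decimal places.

n = 6; x̄ = ((-4.7) + (-2) + (-5.7) + 1.7 + (-0.6) + (-0.2))/6 = -11.5/6 = -23/12 ≈ -1.9167.
For a Normal prior and Normal likelihood with known variance, the posterior is Normal; its mode equals its mean, the precision-weighted average.
Prior precision 1/σ₀² = 1/9; data precision n/σ² = 6/4 = 1.5.
μ̂ = ((1/9)·(-2) + 1.5·(-23/12)) / (1/9 + 1.5) = (-223/72)/(29/18) = -223/116 ≈ -1.922.

μ̂_MAP = -1.922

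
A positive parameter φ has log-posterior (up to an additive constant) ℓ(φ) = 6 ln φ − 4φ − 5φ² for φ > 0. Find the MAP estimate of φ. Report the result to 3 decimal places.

ℓ'(φ) = 6/φ − 4 − 10φ. Setting this to zero and multiplying by φ: 10φ² + 4φ − 6 = 0.
φ = (−4 + √(4² + 4·10·6)) / (2·10) = (−4 + √256) / 20 = (−4 + 16)/20 = 3/5.
ℓ''(φ) = −6/φ² − 10 < 0, confirming a maximum.

φ̂_MAP = 0.600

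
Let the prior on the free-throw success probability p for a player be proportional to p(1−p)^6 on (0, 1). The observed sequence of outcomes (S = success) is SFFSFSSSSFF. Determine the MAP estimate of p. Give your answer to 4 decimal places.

p̂_MAP = 0.3889

The prior density ∝ p(1−p)^6 is the kernel of Beta(2, 7).
Data: 6 successes in 11 trials (from the sequence). The binomial likelihood contributes p^6(1−p)^5, so the posterior is Beta(2+6, 7+5) = Beta(8, 12).
For Beta(a, b) with a, b > 1 the mode is (a−1)/(a+b−2) = 7/18 ≈ 0.3889.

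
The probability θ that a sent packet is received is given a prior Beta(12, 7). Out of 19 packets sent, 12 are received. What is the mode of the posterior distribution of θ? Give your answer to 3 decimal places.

Prior: Beta(12, 7).
Data: 12 successes in 19 trials. The binomial likelihood contributes θ^12(1−θ)^7, so the posterior is Beta(12+12, 7+7) = Beta(24, 14).
For Beta(a, b) with a, b > 1 the mode is (a−1)/(a+b−2) = 23/36 ≈ 0.639.

θ̂_MAP = 0.639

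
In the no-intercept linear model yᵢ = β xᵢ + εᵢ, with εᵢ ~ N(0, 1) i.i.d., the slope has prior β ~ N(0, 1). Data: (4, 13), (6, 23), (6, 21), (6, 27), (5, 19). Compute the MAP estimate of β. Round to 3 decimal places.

β̂_MAP = 3.820

log p(β | y) = −Σ(yᵢ − βxᵢ)²/(2·1) − β²/(2·1) + const.
Setting the derivative to zero: Σxᵢ(yᵢ − βxᵢ)/1 − β/1 = 0, so β = Σxᵢyᵢ / (Σxᵢ² + σ²/τ²).
Σxᵢyᵢ = 4·13 + 6·23 + 6·21 + 6·27 + 5·19 = 573; Σxᵢ² = 149; σ²/τ² = 1.
β̂_MAP = 573 / (149 + 1) = 573/150 ≈ 3.820.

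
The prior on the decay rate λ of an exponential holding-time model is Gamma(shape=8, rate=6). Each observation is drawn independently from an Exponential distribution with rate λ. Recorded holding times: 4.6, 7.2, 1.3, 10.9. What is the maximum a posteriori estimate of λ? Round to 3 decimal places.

λ̂_MAP = 0.367

The Exponential(rate=λ) likelihood is ∝ λ^n e^(−λΣtᵢ). Here n = 4 and Σtᵢ = 4.6 + 7.2 + 1.3 + 10.9 = 24.
Posterior ∝ λ^7e^(−6λ) · λ^4e^(−24λ) = λ^11e^(−30λ), i.e. Gamma(12, 30).
Mode = (a−1)/b = 11/30 ≈ 0.367.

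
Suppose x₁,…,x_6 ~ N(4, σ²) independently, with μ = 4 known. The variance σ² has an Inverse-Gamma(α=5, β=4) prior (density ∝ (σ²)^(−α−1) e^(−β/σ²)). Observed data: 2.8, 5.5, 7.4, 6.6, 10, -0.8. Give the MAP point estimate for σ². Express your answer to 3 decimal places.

Sum of squared deviations about the known mean: SS = (2.8−4)² + (5.5−4)² + (7.4−4)² + (6.6−4)² + (10−4)² + (-0.8−4)² = 81.05.
The Normal likelihood contributes (σ²)^(−n/2) exp(−SS/(2σ²)), so the posterior is Inverse-Gamma(α + n/2, β + SS/2) = Inverse-Gamma(8, 44.525).
The mode of Inverse-Gamma(a, b) is b/(a+1) = 44.525/9 ≈ 4.947.

σ̂²_MAP = 4.947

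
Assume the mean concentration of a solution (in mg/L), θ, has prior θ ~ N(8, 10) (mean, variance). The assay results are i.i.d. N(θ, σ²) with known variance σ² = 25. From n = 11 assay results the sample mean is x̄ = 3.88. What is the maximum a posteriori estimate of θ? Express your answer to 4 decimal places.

θ̂_MAP = 4.6430

n = 11, x̄ = 3.88.
For a Normal prior and Normal likelihood with known variance, the posterior is Normal; its mode equals its mean, the precision-weighted average.
Prior precision 1/σ₀² = 1/10 = 0.1; data precision n/σ² = 11/25 = 0.44.
θ̂ = (0.1·8 + 0.44·3.88) / (0.1 + 0.44) = 2.5072/0.54 = 3134/675 ≈ 4.6430.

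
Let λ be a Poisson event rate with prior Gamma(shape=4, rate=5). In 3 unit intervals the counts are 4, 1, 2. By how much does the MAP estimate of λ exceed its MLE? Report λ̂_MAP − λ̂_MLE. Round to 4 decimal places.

Σxᵢ = 7. Posterior is Gamma(11, 8); MAP = (11−1)/8 = 10/8 ≈ 1.25000.
MLE = x̄ = 7/3 ≈ 2.33333.
Difference = 10/8 − 7/3 = -13/12 ≈ -1.0833.

MAP − MLE = -1.0833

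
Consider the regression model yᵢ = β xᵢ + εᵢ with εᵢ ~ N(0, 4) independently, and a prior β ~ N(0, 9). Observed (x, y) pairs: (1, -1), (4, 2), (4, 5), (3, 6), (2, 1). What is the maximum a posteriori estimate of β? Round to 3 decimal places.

β̂_MAP = 1.012

log p(β | y) = −Σ(yᵢ − βxᵢ)²/(2·4) − β²/(2·9) + const.
Setting the derivative to zero: Σxᵢ(yᵢ − βxᵢ)/4 − β/9 = 0, so β = Σxᵢyᵢ / (Σxᵢ² + σ²/τ²).
Σxᵢyᵢ = 1·(-1) + 4·2 + 4·5 + 3·6 + 2·1 = 47; Σxᵢ² = 46; σ²/τ² = 4/9.
β̂_MAP = 47 / (46 + 4/9) = 47/(418/9) = 423/418 ≈ 1.012.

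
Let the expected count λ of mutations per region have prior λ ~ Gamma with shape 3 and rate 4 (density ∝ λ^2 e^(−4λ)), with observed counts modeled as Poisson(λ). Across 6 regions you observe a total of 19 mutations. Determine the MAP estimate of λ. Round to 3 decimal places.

Σxᵢ = 19, n = 6.
Posterior ∝ λ^2e^(−4λ) · λ^19e^(−6λ) = λ^21e^(−10λ), i.e. Gamma(shape=22, rate=10).
The mode of a Gamma(a, b) with a ≥ 1 (shape–rate) is (a−1)/b = 21/10 ≈ 2.100.

λ̂_MAP = 2.100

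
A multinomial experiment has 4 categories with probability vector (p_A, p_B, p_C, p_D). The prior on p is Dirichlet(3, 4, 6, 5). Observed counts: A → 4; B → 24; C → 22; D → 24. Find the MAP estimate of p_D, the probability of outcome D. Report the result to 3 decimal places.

MAP estimate of p_D = 0.318

The posterior is Dirichlet(αᵢ + nᵢ) = Dirichlet(7, 28, 28, 29).
For a Dirichlet(a₁,…,a_K) with all aᵢ > 1, the mode has j-th component (aⱼ − 1)/(Σaᵢ − K).
Here Σaᵢ = 92 and K = 4, so p_D = (29 − 1)/(92 − 4) = 28/88 ≈ 0.318.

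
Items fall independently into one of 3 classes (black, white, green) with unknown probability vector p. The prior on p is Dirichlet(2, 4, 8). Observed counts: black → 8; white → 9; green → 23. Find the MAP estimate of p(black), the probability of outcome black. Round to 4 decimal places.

MAP estimate of p(black) = 0.1765

The posterior is Dirichlet(αᵢ + nᵢ) = Dirichlet(10, 13, 31).
For a Dirichlet(a₁,…,a_K) with all aᵢ > 1, the mode has j-th component (aⱼ − 1)/(Σaᵢ − K).
Here Σaᵢ = 54 and K = 3, so p(black) = (10 − 1)/(54 − 3) = 9/51 ≈ 0.1765.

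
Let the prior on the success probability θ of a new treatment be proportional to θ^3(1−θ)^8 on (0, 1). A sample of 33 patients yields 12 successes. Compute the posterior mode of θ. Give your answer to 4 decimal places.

θ̂_MAP = 0.3409

The prior density ∝ θ^3(1−θ)^8 is the kernel of Beta(4, 9).
Data: 12 successes in 33 trials. The binomial likelihood contributes θ^12(1−θ)^21, so the posterior is Beta(4+12, 9+21) = Beta(16, 30).
For Beta(a, b) with a, b > 1 the mode is (a−1)/(a+b−2) = 15/44 ≈ 0.3409.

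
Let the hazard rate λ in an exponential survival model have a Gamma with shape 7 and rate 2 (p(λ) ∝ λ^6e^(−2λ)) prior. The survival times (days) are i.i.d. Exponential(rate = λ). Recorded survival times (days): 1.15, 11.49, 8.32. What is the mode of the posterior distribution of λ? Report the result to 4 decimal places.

λ̂_MAP = 0.3920

The Exponential(rate=λ) likelihood is ∝ λ^n e^(−λΣtᵢ). Here n = 3 and Σtᵢ = 1.15 + 11.49 + 8.32 = 20.96.
Posterior ∝ λ^6e^(−2λ) · λ^3e^(−20.96λ) = λ^9e^(−22.96λ), i.e. Gamma(10, 22.96).
Mode = (a−1)/b = 9/22.96 ≈ 0.3920.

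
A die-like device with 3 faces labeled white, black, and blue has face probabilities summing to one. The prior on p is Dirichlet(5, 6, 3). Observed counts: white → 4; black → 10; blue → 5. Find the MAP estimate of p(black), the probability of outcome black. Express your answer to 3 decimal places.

MAP estimate of p(black) = 0.500

The posterior is Dirichlet(αᵢ + nᵢ) = Dirichlet(9, 16, 8).
For a Dirichlet(a₁,…,a_K) with all aᵢ > 1, the mode has j-th component (aⱼ − 1)/(Σaᵢ − K).
Here Σaᵢ = 33 and K = 3, so p(black) = (16 − 1)/(33 − 3) = 15/30 ≈ 0.500.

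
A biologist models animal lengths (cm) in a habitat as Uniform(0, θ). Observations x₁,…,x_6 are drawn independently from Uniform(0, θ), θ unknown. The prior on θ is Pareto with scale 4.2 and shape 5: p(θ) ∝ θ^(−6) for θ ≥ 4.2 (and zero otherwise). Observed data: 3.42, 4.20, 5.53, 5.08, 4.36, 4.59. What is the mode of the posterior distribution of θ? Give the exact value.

The Uniform(0, θ) likelihood is θ^(−n) for θ ≥ max(xᵢ), zero otherwise. Here max(xᵢ) = 5.53.
Posterior ∝ θ^(−6) · θ^(−6) = θ^(−12) on θ ≥ max(4.2, 5.53) = 5.53.
This density is strictly decreasing in θ, so the posterior mode lies at the lower boundary of the support.

θ̂_MAP = 5.53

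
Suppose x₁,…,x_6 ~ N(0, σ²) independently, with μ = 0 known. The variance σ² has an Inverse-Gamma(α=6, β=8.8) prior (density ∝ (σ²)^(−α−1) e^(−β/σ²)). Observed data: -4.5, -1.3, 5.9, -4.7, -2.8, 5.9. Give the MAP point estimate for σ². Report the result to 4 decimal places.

Sum of squared deviations about the known mean: SS = (-4.5−0)² + (-1.3−0)² + (5.9−0)² + (-4.7−0)² + (-2.8−0)² + (5.9−0)² = 121.49.
The Normal likelihood contributes (σ²)^(−n/2) exp(−SS/(2σ²)), so the posterior is Inverse-Gamma(α + n/2, β + SS/2) = Inverse-Gamma(9, 69.545).
The mode of Inverse-Gamma(a, b) is b/(a+1) = 69.545/10 ≈ 6.9545.

σ̂²_MAP = 6.9545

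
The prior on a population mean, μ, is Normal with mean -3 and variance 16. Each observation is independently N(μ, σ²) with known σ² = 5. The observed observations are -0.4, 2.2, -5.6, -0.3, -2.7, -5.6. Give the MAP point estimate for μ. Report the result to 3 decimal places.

n = 6; x̄ = ((-0.4) + 2.2 + (-5.6) + (-0.3) + (-2.7) + (-5.6))/6 = -12.4/6 = -31/15 ≈ -2.0667.
For a Normal prior and Normal likelihood with known variance, the posterior is Normal; its mode equals its mean, the precision-weighted average.
Prior precision 1/σ₀² = 1/16 = 0.0625; data precision n/σ² = 6/5 = 1.2.
μ̂ = (0.0625·(-3) + 1.2·(-31/15)) / (0.0625 + 1.2) = (-2.6675)/1.2625 = -1067/505 ≈ -2.113.

μ̂_MAP = -2.113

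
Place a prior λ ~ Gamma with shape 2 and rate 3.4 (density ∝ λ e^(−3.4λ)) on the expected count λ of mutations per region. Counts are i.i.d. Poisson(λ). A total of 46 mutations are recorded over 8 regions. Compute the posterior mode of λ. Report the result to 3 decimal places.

Σxᵢ = 46, n = 8.
Posterior ∝ λe^(−3.4λ) · λ^46e^(−8λ) = λ^47e^(−11.4λ), i.e. Gamma(shape=48, rate=11.4).
The mode of a Gamma(a, b) with a ≥ 1 (shape–rate) is (a−1)/b = 47/11.4 ≈ 4.123.

λ̂_MAP = 4.123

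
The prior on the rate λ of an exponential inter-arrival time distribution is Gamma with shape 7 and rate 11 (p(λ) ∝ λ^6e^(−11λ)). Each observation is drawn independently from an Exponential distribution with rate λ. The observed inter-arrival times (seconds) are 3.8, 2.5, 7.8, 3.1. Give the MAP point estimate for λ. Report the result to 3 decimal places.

λ̂_MAP = 0.355

The Exponential(rate=λ) likelihood is ∝ λ^n e^(−λΣtᵢ). Here n = 4 and Σtᵢ = 3.8 + 2.5 + 7.8 + 3.1 = 17.2.
Posterior ∝ λ^6e^(−11λ) · λ^4e^(−17.2λ) = λ^10e^(−28.2λ), i.e. Gamma(11, 28.2).
Mode = (a−1)/b = 10/28.2 ≈ 0.355.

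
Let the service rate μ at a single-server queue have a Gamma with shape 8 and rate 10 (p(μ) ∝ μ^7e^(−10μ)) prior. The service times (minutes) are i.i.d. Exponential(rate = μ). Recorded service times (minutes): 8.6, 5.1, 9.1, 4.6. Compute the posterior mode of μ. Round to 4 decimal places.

The Exponential(rate=μ) likelihood is ∝ μ^n e^(−μΣtᵢ). Here n = 4 and Σtᵢ = 8.6 + 5.1 + 9.1 + 4.6 = 27.4.
Posterior ∝ μ^7e^(−10μ) · μ^4e^(−27.4μ) = μ^11e^(−37.4μ), i.e. Gamma(12, 37.4).
Mode = (a−1)/b = 11/37.4 ≈ 0.2941.

μ̂_MAP = 0.2941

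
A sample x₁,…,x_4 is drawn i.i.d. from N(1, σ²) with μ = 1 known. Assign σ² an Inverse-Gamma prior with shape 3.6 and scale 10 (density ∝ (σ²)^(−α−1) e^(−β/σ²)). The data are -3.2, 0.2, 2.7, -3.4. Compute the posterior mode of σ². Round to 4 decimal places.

σ̂²_MAP = 4.5856

Sum of squared deviations about the known mean: SS = (-3.2−1)² + (0.2−1)² + (2.7−1)² + (-3.4−1)² = 40.53.
The Normal likelihood contributes (σ²)^(−n/2) exp(−SS/(2σ²)), so the posterior is Inverse-Gamma(α + n/2, β + SS/2) = Inverse-Gamma(5.6, 30.265).
The mode of Inverse-Gamma(a, b) is b/(a+1) = 30.265/6.6 ≈ 4.5856.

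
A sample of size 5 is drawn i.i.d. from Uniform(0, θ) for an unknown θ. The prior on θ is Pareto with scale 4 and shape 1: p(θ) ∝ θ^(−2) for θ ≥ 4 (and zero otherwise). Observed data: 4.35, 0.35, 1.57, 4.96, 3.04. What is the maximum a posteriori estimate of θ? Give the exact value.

θ̂_MAP = 4.96

The Uniform(0, θ) likelihood is θ^(−n) for θ ≥ max(xᵢ), zero otherwise. Here max(xᵢ) = 4.96.
Posterior ∝ θ^(−2) · θ^(−5) = θ^(−7) on θ ≥ max(4, 4.96) = 4.96.
This density is strictly decreasing in θ, so the posterior mode lies at the lower boundary of the support.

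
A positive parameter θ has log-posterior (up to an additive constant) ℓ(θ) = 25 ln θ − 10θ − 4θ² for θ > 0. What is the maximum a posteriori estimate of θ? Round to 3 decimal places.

ℓ'(θ) = 25/θ − 10 − 8θ. Setting this to zero and multiplying by θ: 8θ² + 10θ − 25 = 0.
θ = (−10 + √(10² + 4·8·25)) / (2·8) = (−10 + √900) / 16 = (−10 + 30)/16 = 5/4.
ℓ''(θ) = −25/θ² − 8 < 0, confirming a maximum.

θ̂_MAP = 1.250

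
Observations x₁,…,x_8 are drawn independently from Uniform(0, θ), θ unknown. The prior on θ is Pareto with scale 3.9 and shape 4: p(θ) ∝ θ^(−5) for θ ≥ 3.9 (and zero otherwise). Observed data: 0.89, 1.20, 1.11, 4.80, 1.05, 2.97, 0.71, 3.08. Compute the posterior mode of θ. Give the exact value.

θ̂_MAP = 4.80

The Uniform(0, θ) likelihood is θ^(−n) for θ ≥ max(xᵢ), zero otherwise. Here max(xᵢ) = 4.80.
Posterior ∝ θ^(−5) · θ^(−8) = θ^(−13) on θ ≥ max(3.9, 4.80) = 4.80.
This density is strictly decreasing in θ, so the posterior mode lies at the lower boundary of the support.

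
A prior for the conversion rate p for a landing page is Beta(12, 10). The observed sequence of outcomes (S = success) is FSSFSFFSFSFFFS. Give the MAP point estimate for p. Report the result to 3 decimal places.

Prior: Beta(12, 10).
Data: 6 successes in 14 trials (from the sequence). The binomial likelihood contributes p^6(1−p)^8, so the posterior is Beta(12+6, 10+8) = Beta(18, 18).
For Beta(a, b) with a, b > 1 the mode is (a−1)/(a+b−2) = 17/34 ≈ 0.500.

p̂_MAP = 0.500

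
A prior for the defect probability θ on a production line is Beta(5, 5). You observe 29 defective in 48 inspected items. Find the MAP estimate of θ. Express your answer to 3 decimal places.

Prior: Beta(5, 5).
Data: 29 successes in 48 trials. The binomial likelihood contributes θ^29(1−θ)^19, so the posterior is Beta(5+29, 5+19) = Beta(34, 24).
For Beta(a, b) with a, b > 1 the mode is (a−1)/(a+b−2) = 33/56 ≈ 0.589.

θ̂_MAP = 0.589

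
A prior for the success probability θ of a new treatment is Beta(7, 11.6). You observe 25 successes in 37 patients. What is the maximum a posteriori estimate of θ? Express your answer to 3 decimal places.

Prior: Beta(7, 11.6).
Data: 25 successes in 37 trials. The binomial likelihood contributes θ^25(1−θ)^12, so the posterior is Beta(7+25, 11.6+12) = Beta(32, 23.6).
For Beta(a, b) with a, b > 1 the mode is (a−1)/(a+b−2) = 31/53.6 ≈ 0.578.

θ̂_MAP = 0.578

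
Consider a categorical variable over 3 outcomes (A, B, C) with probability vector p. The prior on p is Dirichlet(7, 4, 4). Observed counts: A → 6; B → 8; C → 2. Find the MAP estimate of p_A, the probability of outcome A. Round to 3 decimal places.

The posterior is Dirichlet(αᵢ + nᵢ) = Dirichlet(13, 12, 6).
For a Dirichlet(a₁,…,a_K) with all aᵢ > 1, the mode has j-th component (aⱼ − 1)/(Σaᵢ − K).
Here Σaᵢ = 31 and K = 3, so p_A = (13 − 1)/(31 − 3) = 12/28 ≈ 0.429.

MAP estimate of p_A = 0.429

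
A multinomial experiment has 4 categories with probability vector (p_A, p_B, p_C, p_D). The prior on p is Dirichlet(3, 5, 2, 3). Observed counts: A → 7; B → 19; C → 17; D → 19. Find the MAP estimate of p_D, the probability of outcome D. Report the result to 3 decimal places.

The posterior is Dirichlet(αᵢ + nᵢ) = Dirichlet(10, 24, 19, 22).
For a Dirichlet(a₁,…,a_K) with all aᵢ > 1, the mode has j-th component (aⱼ − 1)/(Σaᵢ − K).
Here Σaᵢ = 75 and K = 4, so p_D = (22 − 1)/(75 − 4) = 21/71 ≈ 0.296.

MAP estimate of p_D = 0.296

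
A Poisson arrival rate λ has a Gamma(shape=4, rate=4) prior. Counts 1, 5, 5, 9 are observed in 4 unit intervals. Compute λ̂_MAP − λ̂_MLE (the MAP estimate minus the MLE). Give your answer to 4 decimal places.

Σxᵢ = 20. Posterior is Gamma(24, 8); MAP = (24−1)/8 = 23/8 ≈ 2.87500.
MLE = x̄ = 20/4 ≈ 5.00000.
Difference = 23/8 − 20/4 = -17/8 ≈ -2.1250.

MAP − MLE = -2.1250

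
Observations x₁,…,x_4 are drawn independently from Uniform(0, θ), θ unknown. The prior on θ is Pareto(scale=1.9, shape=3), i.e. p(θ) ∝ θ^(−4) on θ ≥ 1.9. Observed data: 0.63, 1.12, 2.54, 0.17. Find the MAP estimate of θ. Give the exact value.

The Uniform(0, θ) likelihood is θ^(−n) for θ ≥ max(xᵢ), zero otherwise. Here max(xᵢ) = 2.54.
Posterior ∝ θ^(−4) · θ^(−4) = θ^(−8) on θ ≥ max(1.9, 2.54) = 2.54.
This density is strictly decreasing in θ, so the posterior mode lies at the lower boundary of the support.

θ̂_MAP = 2.54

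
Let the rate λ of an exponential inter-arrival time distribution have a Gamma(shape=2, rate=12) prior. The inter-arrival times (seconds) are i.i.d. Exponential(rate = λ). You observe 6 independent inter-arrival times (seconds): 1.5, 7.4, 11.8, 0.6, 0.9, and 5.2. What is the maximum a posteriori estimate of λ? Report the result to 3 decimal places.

λ̂_MAP = 0.178

The Exponential(rate=λ) likelihood is ∝ λ^n e^(−λΣtᵢ). Here n = 6 and Σtᵢ = 1.5 + 7.4 + 11.8 + 0.6 + 0.9 + 5.2 = 27.4.
Posterior ∝ λe^(−12λ) · λ^6e^(−27.4λ) = λ^7e^(−39.4λ), i.e. Gamma(8, 39.4).
Mode = (a−1)/b = 7/39.4 ≈ 0.178.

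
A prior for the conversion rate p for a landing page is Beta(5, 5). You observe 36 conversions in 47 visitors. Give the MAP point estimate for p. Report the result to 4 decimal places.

Prior: Beta(5, 5).
Data: 36 successes in 47 trials. The binomial likelihood contributes p^36(1−p)^11, so the posterior is Beta(5+36, 5+11) = Beta(41, 16).
For Beta(a, b) with a, b > 1 the mode is (a−1)/(a+b−2) = 40/55 ≈ 0.7273.

p̂_MAP = 0.7273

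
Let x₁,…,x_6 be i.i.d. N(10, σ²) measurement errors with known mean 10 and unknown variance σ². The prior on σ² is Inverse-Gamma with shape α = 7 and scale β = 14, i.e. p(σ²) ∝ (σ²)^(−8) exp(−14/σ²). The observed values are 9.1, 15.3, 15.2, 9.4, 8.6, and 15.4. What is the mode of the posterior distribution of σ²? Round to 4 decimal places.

Sum of squared deviations about the known mean: SS = (9.1−10)² + (15.3−10)² + (15.2−10)² + (9.4−10)² + (8.6−10)² + (15.4−10)² = 87.42.
The Normal likelihood contributes (σ²)^(−n/2) exp(−SS/(2σ²)), so the posterior is Inverse-Gamma(α + n/2, β + SS/2) = Inverse-Gamma(10, 57.71).
The mode of Inverse-Gamma(a, b) is b/(a+1) = 57.71/11 ≈ 5.2464.

σ̂²_MAP = 5.2464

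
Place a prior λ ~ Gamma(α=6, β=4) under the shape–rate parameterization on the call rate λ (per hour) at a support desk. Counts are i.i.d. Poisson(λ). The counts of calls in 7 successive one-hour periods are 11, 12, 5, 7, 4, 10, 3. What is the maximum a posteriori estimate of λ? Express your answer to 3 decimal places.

λ̂_MAP = 5.182

Σxᵢ = 11+12+5+7+4+10+3 = 52, with n = 7.
Posterior ∝ λ^5e^(−4λ) · λ^52e^(−7λ) = λ^57e^(−11λ), i.e. Gamma(shape=58, rate=11).
The mode of a Gamma(a, b) with a ≥ 1 (shape–rate) is (a−1)/b = 57/11 ≈ 5.182.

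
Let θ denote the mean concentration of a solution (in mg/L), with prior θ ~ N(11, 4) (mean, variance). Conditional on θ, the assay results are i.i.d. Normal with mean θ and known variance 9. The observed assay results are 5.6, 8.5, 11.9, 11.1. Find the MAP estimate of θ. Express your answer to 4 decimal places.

θ̂_MAP = 9.8960

n = 4; x̄ = (5.6 + 8.5 + 11.9 + 11.1)/4 = 37.1/4 = 9.275.
For a Normal prior and Normal likelihood with known variance, the posterior is Normal; its mode equals its mean, the precision-weighted average.
Prior precision 1/σ₀² = 1/4 = 0.25; data precision n/σ² = 4/9.
θ̂ = (0.25·11 + (4/9)·9.275) / (0.25 + 4/9) = (1237/180)/(25/36) = 9.8960.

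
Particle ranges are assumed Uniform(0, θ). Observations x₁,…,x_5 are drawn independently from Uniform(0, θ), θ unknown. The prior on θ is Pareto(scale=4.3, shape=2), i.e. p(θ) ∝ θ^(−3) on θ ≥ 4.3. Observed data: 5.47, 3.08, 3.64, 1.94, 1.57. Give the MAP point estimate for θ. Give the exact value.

θ̂_MAP = 5.47

The Uniform(0, θ) likelihood is θ^(−n) for θ ≥ max(xᵢ), zero otherwise. Here max(xᵢ) = 5.47.
Posterior ∝ θ^(−3) · θ^(−5) = θ^(−8) on θ ≥ max(4.3, 5.47) = 5.47.
This density is strictly decreasing in θ, so the posterior mode lies at the lower boundary of the support.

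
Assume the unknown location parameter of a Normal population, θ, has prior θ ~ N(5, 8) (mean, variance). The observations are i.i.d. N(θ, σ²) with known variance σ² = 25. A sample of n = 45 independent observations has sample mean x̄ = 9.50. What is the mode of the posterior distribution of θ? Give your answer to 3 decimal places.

θ̂_MAP = 9.208

n = 45, x̄ = 9.50.
For a Normal prior and Normal likelihood with known variance, the posterior is Normal; its mode equals its mean, the precision-weighted average.
Prior precision 1/σ₀² = 1/8 = 0.125; data precision n/σ² = 45/25 = 1.8.
θ̂ = (0.125·5 + 1.8·9.5) / (0.125 + 1.8) = 17.725/1.925 = 709/77 ≈ 9.208.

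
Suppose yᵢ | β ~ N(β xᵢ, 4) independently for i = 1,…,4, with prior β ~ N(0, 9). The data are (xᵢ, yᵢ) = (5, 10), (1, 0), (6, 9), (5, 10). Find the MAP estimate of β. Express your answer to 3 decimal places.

β̂_MAP = 1.761

log p(β | y) = −Σ(yᵢ − βxᵢ)²/(2·4) − β²/(2·9) + const.
Setting the derivative to zero: Σxᵢ(yᵢ − βxᵢ)/4 − β/9 = 0, so β = Σxᵢyᵢ / (Σxᵢ² + σ²/τ²).
Σxᵢyᵢ = 5·10 + 1·0 + 6·9 + 5·10 = 154; Σxᵢ² = 87; σ²/τ² = 4/9.
β̂_MAP = 154 / (87 + 4/9) = 154/(787/9) = 1386/787 ≈ 1.761.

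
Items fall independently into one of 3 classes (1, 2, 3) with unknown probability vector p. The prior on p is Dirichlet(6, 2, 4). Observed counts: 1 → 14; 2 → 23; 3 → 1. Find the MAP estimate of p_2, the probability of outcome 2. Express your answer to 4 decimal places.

MAP estimate: 0.5106

The posterior is Dirichlet(αᵢ + nᵢ) = Dirichlet(20, 25, 5).
For a Dirichlet(a₁,…,a_K) with all aᵢ > 1, the mode has j-th component (aⱼ − 1)/(Σaᵢ − K).
Here Σaᵢ = 50 and K = 3, so p_2 = (25 − 1)/(50 − 3) = 24/47 ≈ 0.5106.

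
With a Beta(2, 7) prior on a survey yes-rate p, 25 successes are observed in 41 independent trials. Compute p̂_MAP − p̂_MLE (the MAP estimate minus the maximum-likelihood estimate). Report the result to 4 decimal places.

MAP − MLE = -0.0681

Posterior is Beta(27, 23); MAP = (27−1)/(50−2) = 26/48 ≈ 0.54167.
MLE ignores the prior: p̂_MLE = k/n = 25/41 ≈ 0.60976.
Difference = 26/48 − 25/41 = -67/984 ≈ -0.0681.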